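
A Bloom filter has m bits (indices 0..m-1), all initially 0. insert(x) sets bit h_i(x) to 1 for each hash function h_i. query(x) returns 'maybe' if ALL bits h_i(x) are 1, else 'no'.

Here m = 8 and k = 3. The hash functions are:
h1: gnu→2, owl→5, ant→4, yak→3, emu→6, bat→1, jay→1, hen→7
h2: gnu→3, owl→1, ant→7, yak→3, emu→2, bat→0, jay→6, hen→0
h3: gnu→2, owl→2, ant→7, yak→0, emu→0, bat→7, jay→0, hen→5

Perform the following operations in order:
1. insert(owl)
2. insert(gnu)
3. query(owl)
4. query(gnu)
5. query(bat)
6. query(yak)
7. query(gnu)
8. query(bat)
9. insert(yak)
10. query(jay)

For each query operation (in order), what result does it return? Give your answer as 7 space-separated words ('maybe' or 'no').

Start: bits=00000000
Op 1: insert owl -> sets bits 1 2 5 -> bits=01100100
Op 2: insert gnu -> sets bits 2 3 -> bits=01110100
Op 3: query owl -> checks bit1=1, bit2=1, bit5=1 (all 1) -> maybe
Op 4: query gnu -> checks bit2=1, bit3=1 (all 1) -> maybe
Op 5: query bat -> checks bit0=0, bit1=1, bit7=0 (has a 0) -> no
Op 6: query yak -> checks bit0=0, bit3=1 (has a 0) -> no
Op 7: query gnu -> checks bit2=1, bit3=1 (all 1) -> maybe
Op 8: query bat -> checks bit0=0, bit1=1, bit7=0 (has a 0) -> no
Op 9: insert yak -> sets bits 0 3 -> bits=11110100
Op 10: query jay -> checks bit0=1, bit1=1, bit6=0 (has a 0) -> no
Query results in order: maybe maybe no no maybe no no

Answer: maybe maybe no no maybe no no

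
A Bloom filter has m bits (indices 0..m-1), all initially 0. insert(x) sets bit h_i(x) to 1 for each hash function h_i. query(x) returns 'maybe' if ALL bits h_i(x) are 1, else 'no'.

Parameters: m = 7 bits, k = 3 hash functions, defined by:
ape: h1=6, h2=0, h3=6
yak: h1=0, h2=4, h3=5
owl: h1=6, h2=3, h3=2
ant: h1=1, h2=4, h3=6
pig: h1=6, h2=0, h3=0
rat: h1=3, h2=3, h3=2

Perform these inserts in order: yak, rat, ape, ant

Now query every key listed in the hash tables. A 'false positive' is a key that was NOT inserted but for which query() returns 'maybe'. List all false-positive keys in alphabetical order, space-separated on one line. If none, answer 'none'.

Start: bits=0000000
After insert 'yak': sets bits 0 4 5 -> bits=1000110
After insert 'rat': sets bits 2 3 -> bits=1011110
After insert 'ape': sets bits 0 6 -> bits=1011111
After insert 'ant': sets bits 1 4 6 -> bits=1111111
Not inserted: owl pig — query each against bits=1111111:
query owl: checks bit2=1, bit3=1, bit6=1 (all 1) -> maybe => FALSE POSITIVE
query pig: checks bit0=1, bit6=1 (all 1) -> maybe => FALSE POSITIVE
False positives (alphabetical): owl pig

Answer: owl pig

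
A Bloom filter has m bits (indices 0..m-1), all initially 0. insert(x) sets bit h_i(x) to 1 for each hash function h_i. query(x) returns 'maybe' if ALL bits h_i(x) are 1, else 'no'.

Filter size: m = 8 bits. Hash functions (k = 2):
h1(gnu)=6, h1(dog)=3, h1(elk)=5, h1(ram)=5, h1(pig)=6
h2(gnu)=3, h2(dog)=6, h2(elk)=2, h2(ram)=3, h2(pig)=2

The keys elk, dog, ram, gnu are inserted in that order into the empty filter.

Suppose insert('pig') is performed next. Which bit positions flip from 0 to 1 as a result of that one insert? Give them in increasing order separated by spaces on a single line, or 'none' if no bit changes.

Start: bits=00000000
After insert 'elk': sets bits 2 5 -> bits=00100100
After insert 'dog': sets bits 3 6 -> bits=00110110
After insert 'ram': sets bits 3 5 -> bits=00110110
After insert 'gnu': sets bits 3 6 -> bits=00110110
insert 'pig' would touch bits 2 6; currently bit2=1, bit6=1
Bits that are 0 among those (would change 0->1): none

Answer: none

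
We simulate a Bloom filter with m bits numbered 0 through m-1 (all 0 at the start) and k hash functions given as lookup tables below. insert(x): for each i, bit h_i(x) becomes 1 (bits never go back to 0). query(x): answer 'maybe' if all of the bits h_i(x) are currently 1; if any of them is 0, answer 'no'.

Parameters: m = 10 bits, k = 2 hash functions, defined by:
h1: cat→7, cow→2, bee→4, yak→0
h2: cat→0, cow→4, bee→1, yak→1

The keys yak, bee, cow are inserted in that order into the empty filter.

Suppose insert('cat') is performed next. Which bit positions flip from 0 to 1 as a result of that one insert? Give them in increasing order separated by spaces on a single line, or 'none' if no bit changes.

Start: bits=0000000000
After insert 'yak': sets bits 0 1 -> bits=1100000000
After insert 'bee': sets bits 1 4 -> bits=1100100000
After insert 'cow': sets bits 2 4 -> bits=1110100000
insert 'cat' would touch bits 0 7; currently bit0=1, bit7=0
Bits that are 0 among those (would change 0->1): 7

Answer: 7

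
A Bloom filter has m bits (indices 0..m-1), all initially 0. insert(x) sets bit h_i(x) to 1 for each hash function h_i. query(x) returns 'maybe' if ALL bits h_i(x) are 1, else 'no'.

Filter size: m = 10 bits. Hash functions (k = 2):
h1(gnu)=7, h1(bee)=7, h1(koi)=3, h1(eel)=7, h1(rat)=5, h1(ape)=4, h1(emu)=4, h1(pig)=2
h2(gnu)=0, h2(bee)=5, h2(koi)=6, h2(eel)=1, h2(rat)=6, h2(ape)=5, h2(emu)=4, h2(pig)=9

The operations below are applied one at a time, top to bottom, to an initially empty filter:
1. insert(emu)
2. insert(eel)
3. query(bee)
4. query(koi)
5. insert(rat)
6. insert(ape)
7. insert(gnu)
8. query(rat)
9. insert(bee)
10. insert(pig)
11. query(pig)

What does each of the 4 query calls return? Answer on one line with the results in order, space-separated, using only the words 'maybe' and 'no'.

Start: bits=0000000000
Op 1: insert emu -> sets bits 4 -> bits=0000100000
Op 2: insert eel -> sets bits 1 7 -> bits=0100100100
Op 3: query bee -> checks bit5=0, bit7=1 (has a 0) -> no
Op 4: query koi -> checks bit3=0, bit6=0 (has a 0) -> no
Op 5: insert rat -> sets bits 5 6 -> bits=0100111100
Op 6: insert ape -> sets bits 4 5 -> bits=0100111100
Op 7: insert gnu -> sets bits 0 7 -> bits=1100111100
Op 8: query rat -> checks bit5=1, bit6=1 (all 1) -> maybe
Op 9: insert bee -> sets bits 5 7 -> bits=1100111100
Op 10: insert pig -> sets bits 2 9 -> bits=1110111101
Op 11: query pig -> checks bit2=1, bit9=1 (all 1) -> maybe
Query results in order: no no maybe maybe

Answer: no no maybe maybe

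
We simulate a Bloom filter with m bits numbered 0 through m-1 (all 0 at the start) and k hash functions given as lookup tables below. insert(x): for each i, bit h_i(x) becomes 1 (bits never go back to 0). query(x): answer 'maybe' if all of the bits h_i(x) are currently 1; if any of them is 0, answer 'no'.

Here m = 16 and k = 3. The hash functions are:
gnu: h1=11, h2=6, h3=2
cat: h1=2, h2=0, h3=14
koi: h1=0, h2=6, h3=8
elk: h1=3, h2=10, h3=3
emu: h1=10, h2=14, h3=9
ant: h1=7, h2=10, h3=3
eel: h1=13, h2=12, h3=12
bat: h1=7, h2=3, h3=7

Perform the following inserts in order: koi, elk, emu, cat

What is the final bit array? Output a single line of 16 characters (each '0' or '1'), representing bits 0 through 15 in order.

Start: bits=0000000000000000
After insert 'koi': sets bits 0 6 8 -> bits=1000001010000000
After insert 'elk': sets bits 3 10 -> bits=1001001010100000
After insert 'emu': sets bits 9 10 14 -> bits=1001001011100010
After insert 'cat': sets bits 0 2 14 -> bits=1011001011100010

Answer: 1011001011100010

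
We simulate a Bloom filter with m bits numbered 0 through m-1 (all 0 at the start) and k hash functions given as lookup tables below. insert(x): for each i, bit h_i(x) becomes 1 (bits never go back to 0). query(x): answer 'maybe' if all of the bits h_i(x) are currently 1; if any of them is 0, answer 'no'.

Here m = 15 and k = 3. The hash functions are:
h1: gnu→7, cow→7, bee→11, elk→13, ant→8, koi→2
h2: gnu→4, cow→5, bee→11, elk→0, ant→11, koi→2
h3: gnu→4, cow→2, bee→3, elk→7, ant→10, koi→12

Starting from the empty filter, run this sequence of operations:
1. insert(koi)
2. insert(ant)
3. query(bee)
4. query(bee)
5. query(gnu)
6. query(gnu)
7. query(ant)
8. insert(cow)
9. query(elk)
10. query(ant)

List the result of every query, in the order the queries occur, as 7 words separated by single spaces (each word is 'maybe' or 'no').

Answer: no no no no maybe no maybe

Derivation:
Start: bits=000000000000000
Op 1: insert koi -> sets bits 2 12 -> bits=001000000000100
Op 2: insert ant -> sets bits 8 10 11 -> bits=001000001011100
Op 3: query bee -> checks bit3=0, bit11=1 (has a 0) -> no
Op 4: query bee -> checks bit3=0, bit11=1 (has a 0) -> no
Op 5: query gnu -> checks bit4=0, bit7=0 (has a 0) -> no
Op 6: query gnu -> checks bit4=0, bit7=0 (has a 0) -> no
Op 7: query ant -> checks bit8=1, bit10=1, bit11=1 (all 1) -> maybe
Op 8: insert cow -> sets bits 2 5 7 -> bits=001001011011100
Op 9: query elk -> checks bit0=0, bit7=1, bit13=0 (has a 0) -> no
Op 10: query ant -> checks bit8=1, bit10=1, bit11=1 (all 1) -> maybe
Query results in order: no no no no maybe no maybe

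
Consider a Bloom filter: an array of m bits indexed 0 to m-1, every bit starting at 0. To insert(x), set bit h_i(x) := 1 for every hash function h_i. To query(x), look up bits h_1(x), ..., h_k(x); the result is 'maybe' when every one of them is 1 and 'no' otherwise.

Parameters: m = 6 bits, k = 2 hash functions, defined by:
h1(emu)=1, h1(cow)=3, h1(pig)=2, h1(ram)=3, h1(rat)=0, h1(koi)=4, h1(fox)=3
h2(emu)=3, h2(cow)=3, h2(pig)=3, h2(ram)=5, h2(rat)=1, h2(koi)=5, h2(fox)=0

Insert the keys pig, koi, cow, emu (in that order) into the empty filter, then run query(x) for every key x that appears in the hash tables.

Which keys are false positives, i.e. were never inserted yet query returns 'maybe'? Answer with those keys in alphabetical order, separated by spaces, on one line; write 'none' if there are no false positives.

Answer: ram

Derivation:
Start: bits=000000
After insert 'pig': sets bits 2 3 -> bits=001100
After insert 'koi': sets bits 4 5 -> bits=001111
After insert 'cow': sets bits 3 -> bits=001111
After insert 'emu': sets bits 1 3 -> bits=011111
Not inserted: fox ram rat — query each against bits=011111:
query fox: checks bit0=0, bit3=1 (has a 0) -> no => not a false positive
query ram: checks bit3=1, bit5=1 (all 1) -> maybe => FALSE POSITIVE
query rat: checks bit0=0, bit1=1 (has a 0) -> no => not a false positive
False positives (alphabetical): ram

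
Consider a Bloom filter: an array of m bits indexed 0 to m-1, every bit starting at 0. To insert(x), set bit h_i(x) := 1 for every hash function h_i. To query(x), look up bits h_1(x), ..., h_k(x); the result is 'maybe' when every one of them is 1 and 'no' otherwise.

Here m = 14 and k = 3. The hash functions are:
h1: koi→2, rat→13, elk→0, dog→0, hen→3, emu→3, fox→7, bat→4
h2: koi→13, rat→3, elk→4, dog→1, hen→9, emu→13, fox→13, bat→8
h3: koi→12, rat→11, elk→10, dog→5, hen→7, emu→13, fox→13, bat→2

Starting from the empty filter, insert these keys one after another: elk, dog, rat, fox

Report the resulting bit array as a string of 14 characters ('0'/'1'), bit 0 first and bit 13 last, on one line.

Answer: 11011101001101

Derivation:
Start: bits=00000000000000
After insert 'elk': sets bits 0 4 10 -> bits=10001000001000
After insert 'dog': sets bits 0 1 5 -> bits=11001100001000
After insert 'rat': sets bits 3 11 13 -> bits=11011100001101
After insert 'fox': sets bits 7 13 -> bits=11011101001101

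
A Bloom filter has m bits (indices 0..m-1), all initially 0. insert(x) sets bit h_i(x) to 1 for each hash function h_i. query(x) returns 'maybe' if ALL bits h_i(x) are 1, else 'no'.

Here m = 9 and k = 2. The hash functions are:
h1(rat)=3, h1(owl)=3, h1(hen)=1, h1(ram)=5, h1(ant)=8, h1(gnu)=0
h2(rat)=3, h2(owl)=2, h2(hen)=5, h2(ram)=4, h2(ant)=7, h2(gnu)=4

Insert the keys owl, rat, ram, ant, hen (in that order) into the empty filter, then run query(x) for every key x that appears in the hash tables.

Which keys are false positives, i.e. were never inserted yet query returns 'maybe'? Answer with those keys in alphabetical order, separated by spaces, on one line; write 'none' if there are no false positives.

Answer: none

Derivation:
Start: bits=000000000
After insert 'owl': sets bits 2 3 -> bits=001100000
After insert 'rat': sets bits 3 -> bits=001100000
After insert 'ram': sets bits 4 5 -> bits=001111000
After insert 'ant': sets bits 7 8 -> bits=001111011
After insert 'hen': sets bits 1 5 -> bits=011111011
Not inserted: gnu — query each against bits=011111011:
query gnu: checks bit0=0, bit4=1 (has a 0) -> no => not a false positive
False positives (alphabetical): none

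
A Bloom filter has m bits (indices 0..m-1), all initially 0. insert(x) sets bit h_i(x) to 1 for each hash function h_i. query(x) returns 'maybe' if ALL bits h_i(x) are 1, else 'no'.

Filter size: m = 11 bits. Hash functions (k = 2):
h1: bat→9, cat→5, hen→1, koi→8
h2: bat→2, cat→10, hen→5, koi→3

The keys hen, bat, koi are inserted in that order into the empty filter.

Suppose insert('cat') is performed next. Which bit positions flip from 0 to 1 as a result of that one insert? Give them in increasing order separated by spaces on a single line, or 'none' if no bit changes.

Answer: 10

Derivation:
Start: bits=00000000000
After insert 'hen': sets bits 1 5 -> bits=01000100000
After insert 'bat': sets bits 2 9 -> bits=01100100010
After insert 'koi': sets bits 3 8 -> bits=01110100110
insert 'cat' would touch bits 5 10; currently bit5=1, bit10=0
Bits that are 0 among those (would change 0->1): 10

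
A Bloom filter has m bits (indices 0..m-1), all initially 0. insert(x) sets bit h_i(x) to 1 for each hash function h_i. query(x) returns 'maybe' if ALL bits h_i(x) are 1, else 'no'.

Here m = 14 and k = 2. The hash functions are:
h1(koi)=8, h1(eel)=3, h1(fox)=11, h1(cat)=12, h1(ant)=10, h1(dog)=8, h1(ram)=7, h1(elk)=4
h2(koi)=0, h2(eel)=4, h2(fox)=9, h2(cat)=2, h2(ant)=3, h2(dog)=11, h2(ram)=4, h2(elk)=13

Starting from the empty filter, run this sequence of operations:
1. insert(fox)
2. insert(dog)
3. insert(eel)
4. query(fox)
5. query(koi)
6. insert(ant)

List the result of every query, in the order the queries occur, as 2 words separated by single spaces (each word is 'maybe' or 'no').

Answer: maybe no

Derivation:
Start: bits=00000000000000
Op 1: insert fox -> sets bits 9 11 -> bits=00000000010100
Op 2: insert dog -> sets bits 8 11 -> bits=00000000110100
Op 3: insert eel -> sets bits 3 4 -> bits=00011000110100
Op 4: query fox -> checks bit9=1, bit11=1 (all 1) -> maybe
Op 5: query koi -> checks bit0=0, bit8=1 (has a 0) -> no
Op 6: insert ant -> sets bits 3 10 -> bits=00011000111100
Query results in order: maybe no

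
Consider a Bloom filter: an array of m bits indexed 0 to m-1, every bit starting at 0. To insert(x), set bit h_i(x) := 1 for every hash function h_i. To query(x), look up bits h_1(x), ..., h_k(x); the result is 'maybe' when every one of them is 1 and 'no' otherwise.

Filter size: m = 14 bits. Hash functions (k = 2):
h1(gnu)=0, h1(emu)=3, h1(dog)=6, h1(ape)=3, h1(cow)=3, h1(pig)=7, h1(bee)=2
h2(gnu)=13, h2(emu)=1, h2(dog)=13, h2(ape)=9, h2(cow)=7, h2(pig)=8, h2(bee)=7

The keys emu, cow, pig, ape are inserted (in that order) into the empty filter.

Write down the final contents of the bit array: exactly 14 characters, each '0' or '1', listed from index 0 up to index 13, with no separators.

Start: bits=00000000000000
After insert 'emu': sets bits 1 3 -> bits=01010000000000
After insert 'cow': sets bits 3 7 -> bits=01010001000000
After insert 'pig': sets bits 7 8 -> bits=01010001100000
After insert 'ape': sets bits 3 9 -> bits=01010001110000

Answer: 01010001110000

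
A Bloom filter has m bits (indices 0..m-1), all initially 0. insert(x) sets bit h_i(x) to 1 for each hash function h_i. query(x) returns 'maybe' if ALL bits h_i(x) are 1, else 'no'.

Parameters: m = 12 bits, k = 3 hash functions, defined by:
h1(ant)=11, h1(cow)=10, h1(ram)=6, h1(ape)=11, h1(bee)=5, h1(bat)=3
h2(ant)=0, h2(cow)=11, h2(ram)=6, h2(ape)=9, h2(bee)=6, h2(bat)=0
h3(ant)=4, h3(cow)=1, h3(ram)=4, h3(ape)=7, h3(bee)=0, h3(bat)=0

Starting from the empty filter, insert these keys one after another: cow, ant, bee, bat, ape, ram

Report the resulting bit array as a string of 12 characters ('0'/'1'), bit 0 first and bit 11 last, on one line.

Answer: 110111110111

Derivation:
Start: bits=000000000000
After insert 'cow': sets bits 1 10 11 -> bits=010000000011
After insert 'ant': sets bits 0 4 11 -> bits=110010000011
After insert 'bee': sets bits 0 5 6 -> bits=110011100011
After insert 'bat': sets bits 0 3 -> bits=110111100011
After insert 'ape': sets bits 7 9 11 -> bits=110111110111
After insert 'ram': sets bits 4 6 -> bits=110111110111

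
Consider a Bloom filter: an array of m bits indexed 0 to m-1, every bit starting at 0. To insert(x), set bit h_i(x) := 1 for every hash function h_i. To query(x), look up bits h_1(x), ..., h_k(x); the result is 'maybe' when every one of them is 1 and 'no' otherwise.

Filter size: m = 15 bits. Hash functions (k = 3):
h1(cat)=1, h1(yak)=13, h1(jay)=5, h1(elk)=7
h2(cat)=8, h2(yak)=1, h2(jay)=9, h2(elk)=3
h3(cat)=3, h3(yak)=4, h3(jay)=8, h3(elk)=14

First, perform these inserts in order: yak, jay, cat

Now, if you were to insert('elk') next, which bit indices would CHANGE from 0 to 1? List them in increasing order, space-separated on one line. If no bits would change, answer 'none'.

Start: bits=000000000000000
After insert 'yak': sets bits 1 4 13 -> bits=010010000000010
After insert 'jay': sets bits 5 8 9 -> bits=010011001100010
After insert 'cat': sets bits 1 3 8 -> bits=010111001100010
insert 'elk' would touch bits 3 7 14; currently bit3=1, bit7=0, bit14=0
Bits that are 0 among those (would change 0->1): 7 14

Answer: 7 14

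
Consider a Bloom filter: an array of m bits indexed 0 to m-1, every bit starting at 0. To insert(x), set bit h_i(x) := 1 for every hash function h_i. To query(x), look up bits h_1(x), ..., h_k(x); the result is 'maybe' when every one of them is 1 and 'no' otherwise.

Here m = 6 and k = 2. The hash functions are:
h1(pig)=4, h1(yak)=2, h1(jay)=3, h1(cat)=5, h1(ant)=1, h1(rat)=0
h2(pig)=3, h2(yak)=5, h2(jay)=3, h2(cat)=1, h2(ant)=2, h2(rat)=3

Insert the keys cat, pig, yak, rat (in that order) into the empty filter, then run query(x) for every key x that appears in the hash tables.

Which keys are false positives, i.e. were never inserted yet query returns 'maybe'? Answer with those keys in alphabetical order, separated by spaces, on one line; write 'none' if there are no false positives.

Start: bits=000000
After insert 'cat': sets bits 1 5 -> bits=010001
After insert 'pig': sets bits 3 4 -> bits=010111
After insert 'yak': sets bits 2 5 -> bits=011111
After insert 'rat': sets bits 0 3 -> bits=111111
Not inserted: ant jay — query each against bits=111111:
query ant: checks bit1=1, bit2=1 (all 1) -> maybe => FALSE POSITIVE
query jay: checks bit3=1 (all 1) -> maybe => FALSE POSITIVE
False positives (alphabetical): ant jay

Answer: ant jay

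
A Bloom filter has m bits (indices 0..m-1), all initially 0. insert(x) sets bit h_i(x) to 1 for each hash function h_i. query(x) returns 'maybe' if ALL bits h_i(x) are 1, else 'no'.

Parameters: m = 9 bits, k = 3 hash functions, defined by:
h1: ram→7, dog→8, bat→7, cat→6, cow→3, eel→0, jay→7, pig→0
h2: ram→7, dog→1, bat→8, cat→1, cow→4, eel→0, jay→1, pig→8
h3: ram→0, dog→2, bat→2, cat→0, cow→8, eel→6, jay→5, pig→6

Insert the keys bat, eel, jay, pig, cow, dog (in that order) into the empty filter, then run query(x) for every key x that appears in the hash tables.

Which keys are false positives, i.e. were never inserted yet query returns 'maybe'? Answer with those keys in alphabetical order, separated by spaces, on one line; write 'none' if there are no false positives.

Start: bits=000000000
After insert 'bat': sets bits 2 7 8 -> bits=001000011
After insert 'eel': sets bits 0 6 -> bits=101000111
After insert 'jay': sets bits 1 5 7 -> bits=111001111
After insert 'pig': sets bits 0 6 8 -> bits=111001111
After insert 'cow': sets bits 3 4 8 -> bits=111111111
After insert 'dog': sets bits 1 2 8 -> bits=111111111
Not inserted: cat ram — query each against bits=111111111:
query cat: checks bit0=1, bit1=1, bit6=1 (all 1) -> maybe => FALSE POSITIVE
query ram: checks bit0=1, bit7=1 (all 1) -> maybe => FALSE POSITIVE
False positives (alphabetical): cat ram

Answer: cat ram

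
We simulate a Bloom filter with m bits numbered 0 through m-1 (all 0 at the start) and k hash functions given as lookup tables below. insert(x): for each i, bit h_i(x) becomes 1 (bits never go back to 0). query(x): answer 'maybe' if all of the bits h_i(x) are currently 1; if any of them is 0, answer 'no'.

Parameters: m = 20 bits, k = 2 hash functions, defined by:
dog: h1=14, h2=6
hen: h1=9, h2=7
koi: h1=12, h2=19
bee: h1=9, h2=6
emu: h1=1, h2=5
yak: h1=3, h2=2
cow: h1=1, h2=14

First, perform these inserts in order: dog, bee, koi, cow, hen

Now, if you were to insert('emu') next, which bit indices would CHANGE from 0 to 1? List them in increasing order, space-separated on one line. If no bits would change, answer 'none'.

Answer: 5

Derivation:
Start: bits=00000000000000000000
After insert 'dog': sets bits 6 14 -> bits=00000010000000100000
After insert 'bee': sets bits 6 9 -> bits=00000010010000100000
After insert 'koi': sets bits 12 19 -> bits=00000010010010100001
After insert 'cow': sets bits 1 14 -> bits=01000010010010100001
After insert 'hen': sets bits 7 9 -> bits=01000011010010100001
insert 'emu' would touch bits 1 5; currently bit1=1, bit5=0
Bits that are 0 among those (would change 0->1): 5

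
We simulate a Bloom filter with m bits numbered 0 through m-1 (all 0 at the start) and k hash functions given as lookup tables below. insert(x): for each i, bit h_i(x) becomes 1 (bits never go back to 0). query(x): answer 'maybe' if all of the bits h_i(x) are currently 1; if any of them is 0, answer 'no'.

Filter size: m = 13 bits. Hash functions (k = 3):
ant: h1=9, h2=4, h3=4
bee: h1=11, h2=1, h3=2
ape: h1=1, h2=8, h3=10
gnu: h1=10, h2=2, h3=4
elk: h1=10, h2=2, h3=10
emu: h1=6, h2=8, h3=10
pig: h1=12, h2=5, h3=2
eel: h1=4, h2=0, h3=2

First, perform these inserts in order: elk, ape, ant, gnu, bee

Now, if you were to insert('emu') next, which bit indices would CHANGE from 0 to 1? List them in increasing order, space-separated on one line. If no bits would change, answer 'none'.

Answer: 6

Derivation:
Start: bits=0000000000000
After insert 'elk': sets bits 2 10 -> bits=0010000000100
After insert 'ape': sets bits 1 8 10 -> bits=0110000010100
After insert 'ant': sets bits 4 9 -> bits=0110100011100
After insert 'gnu': sets bits 2 4 10 -> bits=0110100011100
After insert 'bee': sets bits 1 2 11 -> bits=0110100011110
insert 'emu' would touch bits 6 8 10; currently bit6=0, bit8=1, bit10=1
Bits that are 0 among those (would change 0->1): 6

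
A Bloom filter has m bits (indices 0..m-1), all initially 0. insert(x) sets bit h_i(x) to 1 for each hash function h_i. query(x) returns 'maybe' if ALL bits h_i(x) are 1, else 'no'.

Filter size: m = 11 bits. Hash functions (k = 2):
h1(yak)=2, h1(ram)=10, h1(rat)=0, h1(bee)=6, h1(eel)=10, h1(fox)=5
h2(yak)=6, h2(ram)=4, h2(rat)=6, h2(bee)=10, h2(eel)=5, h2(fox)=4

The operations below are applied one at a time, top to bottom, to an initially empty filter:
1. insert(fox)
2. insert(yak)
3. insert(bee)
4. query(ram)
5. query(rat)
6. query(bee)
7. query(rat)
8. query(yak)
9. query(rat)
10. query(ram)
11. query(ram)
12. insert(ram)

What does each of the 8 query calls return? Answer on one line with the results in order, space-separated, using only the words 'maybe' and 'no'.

Start: bits=00000000000
Op 1: insert fox -> sets bits 4 5 -> bits=00001100000
Op 2: insert yak -> sets bits 2 6 -> bits=00101110000
Op 3: insert bee -> sets bits 6 10 -> bits=00101110001
Op 4: query ram -> checks bit4=1, bit10=1 (all 1) -> maybe
Op 5: query rat -> checks bit0=0, bit6=1 (has a 0) -> no
Op 6: query bee -> checks bit6=1, bit10=1 (all 1) -> maybe
Op 7: query rat -> checks bit0=0, bit6=1 (has a 0) -> no
Op 8: query yak -> checks bit2=1, bit6=1 (all 1) -> maybe
Op 9: query rat -> checks bit0=0, bit6=1 (has a 0) -> no
Op 10: query ram -> checks bit4=1, bit10=1 (all 1) -> maybe
Op 11: query ram -> checks bit4=1, bit10=1 (all 1) -> maybe
Op 12: insert ram -> sets bits 4 10 -> bits=00101110001
Query results in order: maybe no maybe no maybe no maybe maybe

Answer: maybe no maybe no maybe no maybe maybe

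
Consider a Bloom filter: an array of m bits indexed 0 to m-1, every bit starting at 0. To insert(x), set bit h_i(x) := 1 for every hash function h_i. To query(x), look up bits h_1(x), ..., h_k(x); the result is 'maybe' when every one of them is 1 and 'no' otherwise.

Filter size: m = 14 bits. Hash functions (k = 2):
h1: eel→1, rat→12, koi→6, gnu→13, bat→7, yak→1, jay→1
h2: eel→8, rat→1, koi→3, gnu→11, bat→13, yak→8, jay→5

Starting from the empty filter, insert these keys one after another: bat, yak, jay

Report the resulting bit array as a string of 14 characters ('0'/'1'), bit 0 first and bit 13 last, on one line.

Start: bits=00000000000000
After insert 'bat': sets bits 7 13 -> bits=00000001000001
After insert 'yak': sets bits 1 8 -> bits=01000001100001
After insert 'jay': sets bits 1 5 -> bits=01000101100001

Answer: 01000101100001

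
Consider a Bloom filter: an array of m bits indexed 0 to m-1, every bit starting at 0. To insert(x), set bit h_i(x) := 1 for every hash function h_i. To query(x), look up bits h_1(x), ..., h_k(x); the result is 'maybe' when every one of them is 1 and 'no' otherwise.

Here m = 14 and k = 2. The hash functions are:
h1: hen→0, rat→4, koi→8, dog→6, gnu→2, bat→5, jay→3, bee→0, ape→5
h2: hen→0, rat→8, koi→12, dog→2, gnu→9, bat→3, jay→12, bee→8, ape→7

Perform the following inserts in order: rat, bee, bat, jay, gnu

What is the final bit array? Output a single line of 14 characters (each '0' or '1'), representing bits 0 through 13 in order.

Start: bits=00000000000000
After insert 'rat': sets bits 4 8 -> bits=00001000100000
After insert 'bee': sets bits 0 8 -> bits=10001000100000
After insert 'bat': sets bits 3 5 -> bits=10011100100000
After insert 'jay': sets bits 3 12 -> bits=10011100100010
After insert 'gnu': sets bits 2 9 -> bits=10111100110010

Answer: 10111100110010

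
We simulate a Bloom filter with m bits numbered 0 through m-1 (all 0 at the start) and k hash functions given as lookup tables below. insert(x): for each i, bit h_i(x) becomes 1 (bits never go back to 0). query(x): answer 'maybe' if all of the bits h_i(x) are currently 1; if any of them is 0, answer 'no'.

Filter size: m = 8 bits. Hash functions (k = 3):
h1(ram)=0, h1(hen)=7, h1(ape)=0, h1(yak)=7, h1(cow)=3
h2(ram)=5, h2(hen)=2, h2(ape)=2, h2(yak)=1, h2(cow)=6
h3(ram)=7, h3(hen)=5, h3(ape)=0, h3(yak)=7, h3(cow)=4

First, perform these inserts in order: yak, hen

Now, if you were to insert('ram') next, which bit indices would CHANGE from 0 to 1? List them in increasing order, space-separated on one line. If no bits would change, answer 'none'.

Start: bits=00000000
After insert 'yak': sets bits 1 7 -> bits=01000001
After insert 'hen': sets bits 2 5 7 -> bits=01100101
insert 'ram' would touch bits 0 5 7; currently bit0=0, bit5=1, bit7=1
Bits that are 0 among those (would change 0->1): 0

Answer: 0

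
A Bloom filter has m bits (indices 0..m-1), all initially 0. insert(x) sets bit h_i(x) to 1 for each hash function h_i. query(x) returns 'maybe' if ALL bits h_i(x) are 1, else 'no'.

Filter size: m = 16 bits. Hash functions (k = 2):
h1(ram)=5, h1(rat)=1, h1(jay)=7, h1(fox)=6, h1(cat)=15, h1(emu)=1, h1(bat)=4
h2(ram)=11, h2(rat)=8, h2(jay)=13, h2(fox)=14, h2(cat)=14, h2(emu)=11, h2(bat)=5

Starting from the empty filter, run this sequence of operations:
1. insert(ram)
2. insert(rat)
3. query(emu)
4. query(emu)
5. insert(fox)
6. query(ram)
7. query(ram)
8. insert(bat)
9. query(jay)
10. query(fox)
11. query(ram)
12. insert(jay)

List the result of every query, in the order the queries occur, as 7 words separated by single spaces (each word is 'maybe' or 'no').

Start: bits=0000000000000000
Op 1: insert ram -> sets bits 5 11 -> bits=0000010000010000
Op 2: insert rat -> sets bits 1 8 -> bits=0100010010010000
Op 3: query emu -> checks bit1=1, bit11=1 (all 1) -> maybe
Op 4: query emu -> checks bit1=1, bit11=1 (all 1) -> maybe
Op 5: insert fox -> sets bits 6 14 -> bits=0100011010010010
Op 6: query ram -> checks bit5=1, bit11=1 (all 1) -> maybe
Op 7: query ram -> checks bit5=1, bit11=1 (all 1) -> maybe
Op 8: insert bat -> sets bits 4 5 -> bits=0100111010010010
Op 9: query jay -> checks bit7=0, bit13=0 (has a 0) -> no
Op 10: query fox -> checks bit6=1, bit14=1 (all 1) -> maybe
Op 11: query ram -> checks bit5=1, bit11=1 (all 1) -> maybe
Op 12: insert jay -> sets bits 7 13 -> bits=0100111110010110
Query results in order: maybe maybe maybe maybe no maybe maybe

Answer: maybe maybe maybe maybe no maybe maybe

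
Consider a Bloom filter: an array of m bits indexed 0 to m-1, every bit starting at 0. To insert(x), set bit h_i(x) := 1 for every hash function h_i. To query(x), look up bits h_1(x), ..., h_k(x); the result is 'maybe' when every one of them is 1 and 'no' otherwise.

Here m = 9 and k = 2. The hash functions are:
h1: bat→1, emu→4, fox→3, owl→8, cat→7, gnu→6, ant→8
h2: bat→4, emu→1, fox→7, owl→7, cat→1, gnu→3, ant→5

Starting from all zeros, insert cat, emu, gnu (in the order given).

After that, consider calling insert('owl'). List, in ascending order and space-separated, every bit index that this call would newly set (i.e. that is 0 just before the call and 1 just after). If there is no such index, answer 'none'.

Start: bits=000000000
After insert 'cat': sets bits 1 7 -> bits=010000010
After insert 'emu': sets bits 1 4 -> bits=010010010
After insert 'gnu': sets bits 3 6 -> bits=010110110
insert 'owl' would touch bits 7 8; currently bit7=1, bit8=0
Bits that are 0 among those (would change 0->1): 8

Answer: 8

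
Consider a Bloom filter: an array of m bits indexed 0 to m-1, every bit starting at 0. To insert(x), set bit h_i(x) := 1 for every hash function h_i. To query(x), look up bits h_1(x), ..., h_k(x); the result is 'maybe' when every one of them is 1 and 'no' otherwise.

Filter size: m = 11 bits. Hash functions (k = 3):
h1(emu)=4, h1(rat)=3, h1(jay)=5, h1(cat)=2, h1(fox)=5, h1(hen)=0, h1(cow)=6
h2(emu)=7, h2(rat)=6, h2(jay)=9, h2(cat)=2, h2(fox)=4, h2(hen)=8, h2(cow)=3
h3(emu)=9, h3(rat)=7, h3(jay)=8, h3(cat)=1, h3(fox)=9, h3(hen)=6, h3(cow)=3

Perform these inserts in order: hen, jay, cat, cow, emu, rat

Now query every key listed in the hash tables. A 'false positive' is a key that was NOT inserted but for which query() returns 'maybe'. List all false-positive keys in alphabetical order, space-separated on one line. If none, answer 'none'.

Start: bits=00000000000
After insert 'hen': sets bits 0 6 8 -> bits=10000010100
After insert 'jay': sets bits 5 8 9 -> bits=10000110110
After insert 'cat': sets bits 1 2 -> bits=11100110110
After insert 'cow': sets bits 3 6 -> bits=11110110110
After insert 'emu': sets bits 4 7 9 -> bits=11111111110
After insert 'rat': sets bits 3 6 7 -> bits=11111111110
Not inserted: fox — query each against bits=11111111110:
query fox: checks bit4=1, bit5=1, bit9=1 (all 1) -> maybe => FALSE POSITIVE
False positives (alphabetical): fox

Answer: fox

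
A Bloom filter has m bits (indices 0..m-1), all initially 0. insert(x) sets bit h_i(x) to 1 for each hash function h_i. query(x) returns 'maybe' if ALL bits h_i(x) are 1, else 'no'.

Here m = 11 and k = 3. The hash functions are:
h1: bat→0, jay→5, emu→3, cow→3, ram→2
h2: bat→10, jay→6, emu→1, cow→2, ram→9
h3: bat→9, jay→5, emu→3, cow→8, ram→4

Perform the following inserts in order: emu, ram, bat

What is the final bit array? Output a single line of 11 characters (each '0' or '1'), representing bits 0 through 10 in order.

Answer: 11111000011

Derivation:
Start: bits=00000000000
After insert 'emu': sets bits 1 3 -> bits=01010000000
After insert 'ram': sets bits 2 4 9 -> bits=01111000010
After insert 'bat': sets bits 0 9 10 -> bits=11111000011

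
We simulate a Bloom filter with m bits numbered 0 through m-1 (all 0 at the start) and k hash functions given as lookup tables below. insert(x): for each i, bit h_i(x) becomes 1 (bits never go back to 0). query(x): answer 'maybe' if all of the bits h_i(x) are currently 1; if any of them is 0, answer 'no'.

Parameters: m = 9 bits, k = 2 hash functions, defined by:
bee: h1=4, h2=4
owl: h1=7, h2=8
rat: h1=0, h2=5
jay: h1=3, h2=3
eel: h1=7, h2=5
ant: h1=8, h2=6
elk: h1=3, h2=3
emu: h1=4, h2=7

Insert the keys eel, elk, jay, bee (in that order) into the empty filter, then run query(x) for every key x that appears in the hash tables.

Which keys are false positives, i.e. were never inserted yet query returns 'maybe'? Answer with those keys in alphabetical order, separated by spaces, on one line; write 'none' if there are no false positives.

Start: bits=000000000
After insert 'eel': sets bits 5 7 -> bits=000001010
After insert 'elk': sets bits 3 -> bits=000101010
After insert 'jay': sets bits 3 -> bits=000101010
After insert 'bee': sets bits 4 -> bits=000111010
Not inserted: ant emu owl rat — query each against bits=000111010:
query ant: checks bit6=0, bit8=0 (has a 0) -> no => not a false positive
query emu: checks bit4=1, bit7=1 (all 1) -> maybe => FALSE POSITIVE
query owl: checks bit7=1, bit8=0 (has a 0) -> no => not a false positive
query rat: checks bit0=0, bit5=1 (has a 0) -> no => not a false positive
False positives (alphabetical): emu

Answer: emu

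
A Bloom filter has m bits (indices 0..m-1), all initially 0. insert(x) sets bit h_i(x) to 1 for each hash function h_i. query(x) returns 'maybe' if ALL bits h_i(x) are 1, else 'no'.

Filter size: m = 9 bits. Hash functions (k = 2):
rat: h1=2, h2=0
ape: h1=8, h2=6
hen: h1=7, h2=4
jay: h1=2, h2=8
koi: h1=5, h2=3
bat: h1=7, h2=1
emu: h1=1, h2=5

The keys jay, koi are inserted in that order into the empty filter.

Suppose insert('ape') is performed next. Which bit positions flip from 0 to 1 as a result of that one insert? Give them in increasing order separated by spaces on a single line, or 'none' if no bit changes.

Answer: 6

Derivation:
Start: bits=000000000
After insert 'jay': sets bits 2 8 -> bits=001000001
After insert 'koi': sets bits 3 5 -> bits=001101001
insert 'ape' would touch bits 6 8; currently bit6=0, bit8=1
Bits that are 0 among those (would change 0->1): 6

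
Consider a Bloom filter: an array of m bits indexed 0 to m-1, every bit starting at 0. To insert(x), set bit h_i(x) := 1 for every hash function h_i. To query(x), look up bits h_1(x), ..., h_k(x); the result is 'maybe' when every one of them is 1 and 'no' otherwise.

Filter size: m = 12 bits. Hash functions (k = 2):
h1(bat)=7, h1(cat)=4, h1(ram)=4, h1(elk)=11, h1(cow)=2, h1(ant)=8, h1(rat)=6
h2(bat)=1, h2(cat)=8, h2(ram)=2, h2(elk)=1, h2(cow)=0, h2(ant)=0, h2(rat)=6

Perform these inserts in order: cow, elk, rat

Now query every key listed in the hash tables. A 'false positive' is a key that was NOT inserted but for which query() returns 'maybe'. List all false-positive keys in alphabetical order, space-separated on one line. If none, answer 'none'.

Start: bits=000000000000
After insert 'cow': sets bits 0 2 -> bits=101000000000
After insert 'elk': sets bits 1 11 -> bits=111000000001
After insert 'rat': sets bits 6 -> bits=111000100001
Not inserted: ant bat cat ram — query each against bits=111000100001:
query ant: checks bit0=1, bit8=0 (has a 0) -> no => not a false positive
query bat: checks bit1=1, bit7=0 (has a 0) -> no => not a false positive
query cat: checks bit4=0, bit8=0 (has a 0) -> no => not a false positive
query ram: checks bit2=1, bit4=0 (has a 0) -> no => not a false positive
False positives (alphabetical): none

Answer: none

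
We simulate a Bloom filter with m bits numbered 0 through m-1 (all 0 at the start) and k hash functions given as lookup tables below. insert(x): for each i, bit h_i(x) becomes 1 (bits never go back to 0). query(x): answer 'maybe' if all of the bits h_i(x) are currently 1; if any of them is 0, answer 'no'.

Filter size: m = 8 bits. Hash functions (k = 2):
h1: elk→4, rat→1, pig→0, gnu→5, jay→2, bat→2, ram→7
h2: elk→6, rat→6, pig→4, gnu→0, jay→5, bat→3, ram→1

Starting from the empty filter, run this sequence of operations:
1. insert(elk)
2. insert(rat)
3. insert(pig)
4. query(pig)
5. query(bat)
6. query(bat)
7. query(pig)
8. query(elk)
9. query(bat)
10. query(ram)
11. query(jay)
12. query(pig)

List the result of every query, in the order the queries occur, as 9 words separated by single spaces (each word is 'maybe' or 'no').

Start: bits=00000000
Op 1: insert elk -> sets bits 4 6 -> bits=00001010
Op 2: insert rat -> sets bits 1 6 -> bits=01001010
Op 3: insert pig -> sets bits 0 4 -> bits=11001010
Op 4: query pig -> checks bit0=1, bit4=1 (all 1) -> maybe
Op 5: query bat -> checks bit2=0, bit3=0 (has a 0) -> no
Op 6: query bat -> checks bit2=0, bit3=0 (has a 0) -> no
Op 7: query pig -> checks bit0=1, bit4=1 (all 1) -> maybe
Op 8: query elk -> checks bit4=1, bit6=1 (all 1) -> maybe
Op 9: query bat -> checks bit2=0, bit3=0 (has a 0) -> no
Op 10: query ram -> checks bit1=1, bit7=0 (has a 0) -> no
Op 11: query jay -> checks bit2=0, bit5=0 (has a 0) -> no
Op 12: query pig -> checks bit0=1, bit4=1 (all 1) -> maybe
Query results in order: maybe no no maybe maybe no no no maybe

Answer: maybe no no maybe maybe no no no maybe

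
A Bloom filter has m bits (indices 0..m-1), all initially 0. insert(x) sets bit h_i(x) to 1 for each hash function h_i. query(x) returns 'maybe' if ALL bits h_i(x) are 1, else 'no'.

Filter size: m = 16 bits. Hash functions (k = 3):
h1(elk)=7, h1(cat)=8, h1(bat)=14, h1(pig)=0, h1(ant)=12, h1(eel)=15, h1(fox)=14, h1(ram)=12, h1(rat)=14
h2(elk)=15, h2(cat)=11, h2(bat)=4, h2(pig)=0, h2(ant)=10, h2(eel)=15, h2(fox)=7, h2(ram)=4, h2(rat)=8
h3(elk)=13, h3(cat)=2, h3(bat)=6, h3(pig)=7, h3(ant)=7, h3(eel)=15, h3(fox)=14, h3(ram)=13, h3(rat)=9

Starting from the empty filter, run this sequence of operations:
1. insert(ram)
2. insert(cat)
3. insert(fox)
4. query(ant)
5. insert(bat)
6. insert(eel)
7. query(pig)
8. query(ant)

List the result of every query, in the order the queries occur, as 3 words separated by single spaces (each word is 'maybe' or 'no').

Start: bits=0000000000000000
Op 1: insert ram -> sets bits 4 12 13 -> bits=0000100000001100
Op 2: insert cat -> sets bits 2 8 11 -> bits=0010100010011100
Op 3: insert fox -> sets bits 7 14 -> bits=0010100110011110
Op 4: query ant -> checks bit7=1, bit10=0, bit12=1 (has a 0) -> no
Op 5: insert bat -> sets bits 4 6 14 -> bits=0010101110011110
Op 6: insert eel -> sets bits 15 -> bits=0010101110011111
Op 7: query pig -> checks bit0=0, bit7=1 (has a 0) -> no
Op 8: query ant -> checks bit7=1, bit10=0, bit12=1 (has a 0) -> no
Query results in order: no no no

Answer: no no no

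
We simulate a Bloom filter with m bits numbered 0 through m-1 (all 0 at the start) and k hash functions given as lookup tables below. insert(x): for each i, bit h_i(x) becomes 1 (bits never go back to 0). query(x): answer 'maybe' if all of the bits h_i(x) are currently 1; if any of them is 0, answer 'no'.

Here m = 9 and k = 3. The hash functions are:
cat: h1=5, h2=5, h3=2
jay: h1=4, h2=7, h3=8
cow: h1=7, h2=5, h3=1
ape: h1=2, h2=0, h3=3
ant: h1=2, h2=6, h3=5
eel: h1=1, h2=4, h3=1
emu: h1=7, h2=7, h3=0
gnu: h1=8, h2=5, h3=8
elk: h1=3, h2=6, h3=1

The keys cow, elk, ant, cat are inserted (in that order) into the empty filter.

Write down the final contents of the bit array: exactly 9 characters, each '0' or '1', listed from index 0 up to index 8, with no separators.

Start: bits=000000000
After insert 'cow': sets bits 1 5 7 -> bits=010001010
After insert 'elk': sets bits 1 3 6 -> bits=010101110
After insert 'ant': sets bits 2 5 6 -> bits=011101110
After insert 'cat': sets bits 2 5 -> bits=011101110

Answer: 011101110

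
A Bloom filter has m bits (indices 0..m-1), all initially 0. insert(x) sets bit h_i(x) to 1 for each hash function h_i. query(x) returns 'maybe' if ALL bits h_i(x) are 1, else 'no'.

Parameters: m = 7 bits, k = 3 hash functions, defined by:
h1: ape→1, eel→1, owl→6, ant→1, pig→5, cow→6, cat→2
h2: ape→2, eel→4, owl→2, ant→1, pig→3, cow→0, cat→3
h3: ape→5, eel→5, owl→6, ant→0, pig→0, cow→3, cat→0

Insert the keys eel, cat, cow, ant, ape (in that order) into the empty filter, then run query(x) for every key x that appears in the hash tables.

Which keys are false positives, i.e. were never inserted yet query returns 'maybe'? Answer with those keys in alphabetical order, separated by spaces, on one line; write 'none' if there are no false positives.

Start: bits=0000000
After insert 'eel': sets bits 1 4 5 -> bits=0100110
After insert 'cat': sets bits 0 2 3 -> bits=1111110
After insert 'cow': sets bits 0 3 6 -> bits=1111111
After insert 'ant': sets bits 0 1 -> bits=1111111
After insert 'ape': sets bits 1 2 5 -> bits=1111111
Not inserted: owl pig — query each against bits=1111111:
query owl: checks bit2=1, bit6=1 (all 1) -> maybe => FALSE POSITIVE
query pig: checks bit0=1, bit3=1, bit5=1 (all 1) -> maybe => FALSE POSITIVE
False positives (alphabetical): owl pig

Answer: owl pig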